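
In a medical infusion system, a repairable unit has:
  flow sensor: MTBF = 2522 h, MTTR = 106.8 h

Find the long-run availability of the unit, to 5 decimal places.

0.95937

A(flow sensor) = MTBF/(MTBF+MTTR) = 2522/(2522+106.8) = 0.95937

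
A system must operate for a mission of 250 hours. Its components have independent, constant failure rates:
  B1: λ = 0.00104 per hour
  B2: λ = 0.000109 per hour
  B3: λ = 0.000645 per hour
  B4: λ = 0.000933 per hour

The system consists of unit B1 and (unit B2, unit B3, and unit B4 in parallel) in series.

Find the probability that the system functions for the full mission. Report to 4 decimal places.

0.7704

R(B1) = exp(−0.00104 × 250) = 0.771052
R(B2) = exp(−0.000109 × 250) = 0.973118
R(B3) = exp(−0.000645 × 250) = 0.851079
R(B4) = exp(−0.000933 × 250) = 0.791956
Parallel (B2, B3, and B4): 1 − (1 − 0.973118)(1 − 0.851079)(1 − 0.791956) = 0.999167
Series (B1 and [0.999167]): 0.771052 × 0.999167 = 0.7704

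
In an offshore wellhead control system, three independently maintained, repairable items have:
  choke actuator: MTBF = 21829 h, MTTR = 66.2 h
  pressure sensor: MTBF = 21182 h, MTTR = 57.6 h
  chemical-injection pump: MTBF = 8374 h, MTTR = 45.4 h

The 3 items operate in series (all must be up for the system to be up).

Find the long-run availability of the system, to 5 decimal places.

0.98891

A(choke actuator) = MTBF/(MTBF+MTTR) = 21829/(21829+66.2) = 0.996977
A(pressure sensor) = MTBF/(MTBF+MTTR) = 21182/(21182+57.6) = 0.997288
A(chemical-injection pump) = MTBF/(MTBF+MTTR) = 8374/(8374+45.4) = 0.994608
Series availability: 0.996977 × 0.997288 × 0.994608 = 0.98891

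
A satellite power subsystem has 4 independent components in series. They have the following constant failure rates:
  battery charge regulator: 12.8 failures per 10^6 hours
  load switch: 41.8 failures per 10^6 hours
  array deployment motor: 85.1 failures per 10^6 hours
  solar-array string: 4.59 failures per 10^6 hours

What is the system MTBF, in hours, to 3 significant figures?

6930

Series of exponential components: λ_sys = Σ λ_i
λ_sys = 0.0000128 + 0.0000418 + 0.0000851 + 0.00000459 = 1.4429e-04 /h
MTBF = 1 / λ_sys = 6930 h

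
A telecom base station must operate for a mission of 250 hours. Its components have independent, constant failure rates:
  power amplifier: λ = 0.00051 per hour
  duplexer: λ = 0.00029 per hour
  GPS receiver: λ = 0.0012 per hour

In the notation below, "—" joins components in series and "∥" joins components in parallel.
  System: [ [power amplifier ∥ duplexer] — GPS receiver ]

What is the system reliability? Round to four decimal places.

R(power amplifier) = exp(−0.00051 × 250) = 0.880293
R(duplexer) = exp(−0.00029 × 250) = 0.930066
R(GPS receiver) = exp(−0.0012 × 250) = 0.740818
Parallel (power amplifier and duplexer): 1 − (1 − 0.880293)(1 − 0.930066) = 0.991628
Series ([0.991628] and GPS receiver): 0.991628 × 0.740818 = 0.7346

0.7346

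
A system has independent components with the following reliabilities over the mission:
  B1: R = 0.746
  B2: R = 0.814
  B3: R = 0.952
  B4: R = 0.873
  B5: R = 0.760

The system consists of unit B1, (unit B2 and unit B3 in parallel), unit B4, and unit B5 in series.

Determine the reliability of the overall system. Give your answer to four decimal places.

Parallel (B2 and B3): 1 − (1 − 0.814000)(1 − 0.952000) = 0.991072
Series (B1, [0.991072], B4, and B5): 0.746000 × 0.991072 × 0.873000 × 0.760000 = 0.4905

0.4905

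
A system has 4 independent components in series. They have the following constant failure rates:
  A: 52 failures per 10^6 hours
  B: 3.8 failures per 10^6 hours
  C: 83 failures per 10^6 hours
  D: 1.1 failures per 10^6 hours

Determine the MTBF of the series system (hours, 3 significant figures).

Series of exponential components: λ_sys = Σ λ_i
λ_sys = 0.000052 + 0.0000038 + 0.000083 + 0.0000011 = 1.3990e-04 /h
MTBF = 1 / λ_sys = 7150 h

7150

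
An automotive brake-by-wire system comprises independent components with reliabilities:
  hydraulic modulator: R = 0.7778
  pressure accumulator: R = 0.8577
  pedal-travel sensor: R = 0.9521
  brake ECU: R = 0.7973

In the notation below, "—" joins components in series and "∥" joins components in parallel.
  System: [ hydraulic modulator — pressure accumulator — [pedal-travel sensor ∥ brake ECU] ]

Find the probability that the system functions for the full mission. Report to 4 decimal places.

0.6606

Parallel (pedal-travel sensor and brake ECU): 1 − (1 − 0.952100)(1 − 0.797300) = 0.990291
Series (hydraulic modulator, pressure accumulator, and [0.990291]): 0.777800 × 0.857700 × 0.990291 = 0.6606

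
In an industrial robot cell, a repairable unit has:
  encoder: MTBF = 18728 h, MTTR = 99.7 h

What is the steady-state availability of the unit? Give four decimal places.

A(encoder) = MTBF/(MTBF+MTTR) = 18728/(18728+99.7) = 0.9947

0.9947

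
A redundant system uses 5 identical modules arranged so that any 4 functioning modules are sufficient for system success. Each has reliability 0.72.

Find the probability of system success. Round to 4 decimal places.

R = Σ_{i=4}^{5} C(5,i) p^i (1−p)^{5−i} with p = 0.72
C(5,4)·0.72^4·0.28^1 = 0.376234
C(5,5)·0.72^5·0.28^0 = 0.193492
Sum = 0.5697

0.5697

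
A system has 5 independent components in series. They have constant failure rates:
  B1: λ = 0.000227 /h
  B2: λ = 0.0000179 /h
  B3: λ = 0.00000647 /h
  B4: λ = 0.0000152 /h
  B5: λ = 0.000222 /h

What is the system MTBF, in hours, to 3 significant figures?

Series of exponential components: λ_sys = Σ λ_i
λ_sys = 0.000227 + 0.0000179 + 0.00000647 + 0.0000152 + 0.000222 = 4.8857e-04 /h
MTBF = 1 / λ_sys = 2050 h

2050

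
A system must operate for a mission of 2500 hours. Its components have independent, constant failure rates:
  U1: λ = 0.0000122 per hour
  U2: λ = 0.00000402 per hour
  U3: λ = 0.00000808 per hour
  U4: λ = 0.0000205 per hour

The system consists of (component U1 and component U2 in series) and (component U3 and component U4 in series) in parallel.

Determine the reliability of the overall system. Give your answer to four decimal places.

R(U1) = exp(−0.0000122 × 2500) = 0.969960
R(U2) = exp(−0.00000402 × 2500) = 0.990000
R(U3) = exp(−0.00000808 × 2500) = 0.980003
R(U4) = exp(−0.0000205 × 2500) = 0.950041
Series (U1 and U2): 0.969960 × 0.990000 = 0.960260
Series (U3 and U4): 0.980003 × 0.950041 = 0.931043
Parallel ([0.960260] and [0.931043]): 1 − (1 − 0.960260)(1 − 0.931043) = 0.9973

0.9973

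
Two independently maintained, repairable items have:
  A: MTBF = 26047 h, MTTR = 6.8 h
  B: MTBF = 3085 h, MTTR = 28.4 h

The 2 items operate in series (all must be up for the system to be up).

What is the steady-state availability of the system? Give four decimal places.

A(A) = MTBF/(MTBF+MTTR) = 26047/(26047+6.8) = 0.999739
A(B) = MTBF/(MTBF+MTTR) = 3085/(3085+28.4) = 0.990878
Series availability: 0.999739 × 0.990878 = 0.9906

0.9906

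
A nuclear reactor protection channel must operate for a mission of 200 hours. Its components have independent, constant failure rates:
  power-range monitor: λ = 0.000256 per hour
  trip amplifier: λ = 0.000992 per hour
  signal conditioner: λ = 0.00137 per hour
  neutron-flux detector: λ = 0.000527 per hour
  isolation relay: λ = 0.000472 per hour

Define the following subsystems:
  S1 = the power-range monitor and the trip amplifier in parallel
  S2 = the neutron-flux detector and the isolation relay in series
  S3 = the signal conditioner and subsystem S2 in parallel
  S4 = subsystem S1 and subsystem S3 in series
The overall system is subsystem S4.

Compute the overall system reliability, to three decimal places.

0.948

R(power-range monitor) = exp(−0.000256 × 200) = 0.95009
R(trip amplifier) = exp(−0.000992 × 200) = 0.82004
R(signal conditioner) = exp(−0.00137 × 200) = 0.76033
R(neutron-flux detector) = exp(−0.000527 × 200) = 0.89996
R(isolation relay) = exp(−0.000472 × 200) = 0.90992
Parallel (power-range monitor and trip amplifier): 1 − (1 − 0.95009)(1 − 0.82004) = 0.99102
Series (neutron-flux detector and isolation relay): 0.89996 × 0.90992 = 0.81889
Parallel (signal conditioner and [0.81889]): 1 − (1 − 0.76033)(1 − 0.81889) = 0.95659
Series ([0.99102] and [0.95659]): 0.99102 × 0.95659 = 0.948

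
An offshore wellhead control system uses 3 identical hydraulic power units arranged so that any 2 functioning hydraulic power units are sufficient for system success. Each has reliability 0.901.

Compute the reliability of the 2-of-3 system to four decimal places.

R = Σ_{i=2}^{3} C(3,i) p^i (1−p)^{3−i} with p = 0.901
C(3,2)·0.901^2·0.099^1 = 0.241105
C(3,3)·0.901^3·0.099^0 = 0.731433
Sum = 0.9725

0.9725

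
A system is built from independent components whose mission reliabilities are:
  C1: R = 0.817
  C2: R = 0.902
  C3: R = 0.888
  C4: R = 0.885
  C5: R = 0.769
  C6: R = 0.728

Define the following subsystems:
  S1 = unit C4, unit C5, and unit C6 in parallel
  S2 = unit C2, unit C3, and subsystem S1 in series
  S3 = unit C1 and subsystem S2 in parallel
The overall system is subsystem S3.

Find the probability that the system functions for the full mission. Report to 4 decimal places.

Parallel (C4, C5, and C6): 1 − (1 − 0.885000)(1 − 0.769000)(1 − 0.728000) = 0.992774
Series (C2, C3, and [0.992774]): 0.902000 × 0.888000 × 0.992774 = 0.795188
Parallel (C1 and [0.795188]): 1 − (1 − 0.817000)(1 − 0.795188) = 0.9625

0.9625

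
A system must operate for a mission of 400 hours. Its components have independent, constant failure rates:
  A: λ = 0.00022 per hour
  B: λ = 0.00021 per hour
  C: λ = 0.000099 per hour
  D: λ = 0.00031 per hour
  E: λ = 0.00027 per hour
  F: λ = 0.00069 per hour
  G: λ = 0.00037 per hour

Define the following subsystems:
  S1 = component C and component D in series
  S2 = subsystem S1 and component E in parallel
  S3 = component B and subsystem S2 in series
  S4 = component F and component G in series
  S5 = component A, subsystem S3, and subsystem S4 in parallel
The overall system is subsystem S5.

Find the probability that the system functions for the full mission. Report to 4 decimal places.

R(A) = exp(−0.00022 × 400) = 0.915761
R(B) = exp(−0.00021 × 400) = 0.919431
R(C) = exp(−0.000099 × 400) = 0.961174
R(D) = exp(−0.00031 × 400) = 0.883380
R(E) = exp(−0.00027 × 400) = 0.897628
R(F) = exp(−0.00069 × 400) = 0.758813
R(G) = exp(−0.00037 × 400) = 0.862431
Series (C and D): 0.961174 × 0.883380 = 0.849082
Parallel ([0.849082] and E): 1 − (1 − 0.849082)(1 − 0.897628) = 0.984550
Series (B and [0.984550]): 0.919431 × 0.984550 = 0.905226
Series (F and G): 0.758813 × 0.862431 = 0.654424
Parallel (A, [0.905226], and [0.654424]): 1 − (1 − 0.915761)(1 − 0.905226)(1 − 0.654424) = 0.9972

0.9972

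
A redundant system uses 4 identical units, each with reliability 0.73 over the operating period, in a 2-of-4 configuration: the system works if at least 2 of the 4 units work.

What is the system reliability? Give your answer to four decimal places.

R = Σ_{i=2}^{4} C(4,i) p^i (1−p)^{4−i} with p = 0.73
C(4,2)·0.73^2·0.27^2 = 0.233090
C(4,3)·0.73^3·0.27^1 = 0.420138
C(4,4)·0.73^4·0.27^0 = 0.283982
Sum = 0.9372

0.9372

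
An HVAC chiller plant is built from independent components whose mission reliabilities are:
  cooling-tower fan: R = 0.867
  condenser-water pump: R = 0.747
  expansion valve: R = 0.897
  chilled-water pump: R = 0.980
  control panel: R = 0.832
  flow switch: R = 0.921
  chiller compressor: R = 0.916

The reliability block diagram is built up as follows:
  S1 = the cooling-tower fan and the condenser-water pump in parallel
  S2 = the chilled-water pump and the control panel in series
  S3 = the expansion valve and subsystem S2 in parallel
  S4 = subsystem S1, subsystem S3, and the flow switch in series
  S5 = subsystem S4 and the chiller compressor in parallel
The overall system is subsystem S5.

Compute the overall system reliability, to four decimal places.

0.9893

Parallel (cooling-tower fan and condenser-water pump): 1 − (1 − 0.867000)(1 − 0.747000) = 0.966351
Series (chilled-water pump and control panel): 0.980000 × 0.832000 = 0.815360
Parallel (expansion valve and [0.815360]): 1 − (1 − 0.897000)(1 − 0.815360) = 0.980982
Series ([0.966351], [0.980982], and flow switch): 0.966351 × 0.980982 × 0.921000 = 0.873083
Parallel ([0.873083] and chiller compressor): 1 − (1 − 0.873083)(1 − 0.916000) = 0.9893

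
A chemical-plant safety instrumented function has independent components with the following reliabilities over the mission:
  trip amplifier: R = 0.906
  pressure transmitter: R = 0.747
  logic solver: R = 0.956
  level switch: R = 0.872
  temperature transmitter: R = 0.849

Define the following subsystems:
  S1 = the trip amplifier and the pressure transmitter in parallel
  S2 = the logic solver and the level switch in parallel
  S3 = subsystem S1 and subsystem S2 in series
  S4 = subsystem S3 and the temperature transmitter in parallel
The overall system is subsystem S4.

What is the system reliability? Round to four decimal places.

0.9956

Parallel (trip amplifier and pressure transmitter): 1 − (1 − 0.906000)(1 − 0.747000) = 0.976218
Parallel (logic solver and level switch): 1 − (1 − 0.956000)(1 − 0.872000) = 0.994368
Series ([0.976218] and [0.994368]): 0.976218 × 0.994368 = 0.970720
Parallel ([0.970720] and temperature transmitter): 1 − (1 − 0.970720)(1 − 0.849000) = 0.9956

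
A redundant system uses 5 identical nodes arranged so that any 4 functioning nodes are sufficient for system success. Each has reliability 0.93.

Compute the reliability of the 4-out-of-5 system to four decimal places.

0.9575

R = Σ_{i=4}^{5} C(5,i) p^i (1−p)^{5−i} with p = 0.93
C(5,4)·0.93^4·0.07^1 = 0.261818
C(5,5)·0.93^5·0.07^0 = 0.695688
Sum = 0.9575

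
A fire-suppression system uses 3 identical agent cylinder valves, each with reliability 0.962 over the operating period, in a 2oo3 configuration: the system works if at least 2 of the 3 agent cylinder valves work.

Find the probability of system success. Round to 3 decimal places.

0.996

R = Σ_{i=2}^{3} C(3,i) p^i (1−p)^{3−i} with p = 0.962
C(3,2)·0.962^2·0.038^1 = 0.10550
C(3,3)·0.962^3·0.038^0 = 0.89028
Sum = 0.996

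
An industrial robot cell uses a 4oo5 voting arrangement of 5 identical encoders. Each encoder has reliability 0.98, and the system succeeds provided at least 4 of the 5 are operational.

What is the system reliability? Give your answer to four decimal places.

R = Σ_{i=4}^{5} C(5,i) p^i (1−p)^{5−i} with p = 0.98
C(5,4)·0.98^4·0.02^1 = 0.092237
C(5,5)·0.98^5·0.02^0 = 0.903921
Sum = 0.9962

0.9962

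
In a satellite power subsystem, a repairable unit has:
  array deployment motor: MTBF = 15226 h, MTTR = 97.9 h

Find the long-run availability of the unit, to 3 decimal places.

0.994

A(array deployment motor) = MTBF/(MTBF+MTTR) = 15226/(15226+97.9) = 0.994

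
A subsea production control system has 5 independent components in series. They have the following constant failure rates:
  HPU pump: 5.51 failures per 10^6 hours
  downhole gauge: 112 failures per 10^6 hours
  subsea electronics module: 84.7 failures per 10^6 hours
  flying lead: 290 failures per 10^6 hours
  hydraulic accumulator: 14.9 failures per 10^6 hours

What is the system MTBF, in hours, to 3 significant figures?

Series of exponential components: λ_sys = Σ λ_i
λ_sys = 0.00000551 + 0.000112 + 0.0000847 + 0.000290 + 0.0000149 = 5.0711e-04 /h
MTBF = 1 / λ_sys = 1970 h

1970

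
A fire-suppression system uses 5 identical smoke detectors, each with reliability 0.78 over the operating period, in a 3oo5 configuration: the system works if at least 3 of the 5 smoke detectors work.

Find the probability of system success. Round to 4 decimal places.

0.9256

R = Σ_{i=3}^{5} C(5,i) p^i (1−p)^{5−i} with p = 0.78
C(5,3)·0.78^3·0.22^2 = 0.229683
C(5,4)·0.78^4·0.22^1 = 0.407166
C(5,5)·0.78^5·0.22^0 = 0.288717
Sum = 0.9256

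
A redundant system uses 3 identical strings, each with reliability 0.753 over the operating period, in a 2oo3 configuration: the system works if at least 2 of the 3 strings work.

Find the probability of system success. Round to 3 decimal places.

R = Σ_{i=2}^{3} C(3,i) p^i (1−p)^{3−i} with p = 0.753
C(3,2)·0.753^2·0.247^1 = 0.42015
C(3,3)·0.753^3·0.247^0 = 0.42696
Sum = 0.847

0.847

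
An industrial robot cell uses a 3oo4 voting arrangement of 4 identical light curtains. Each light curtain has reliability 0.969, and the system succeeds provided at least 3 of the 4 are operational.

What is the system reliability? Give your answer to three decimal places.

R = Σ_{i=3}^{4} C(4,i) p^i (1−p)^{4−i} with p = 0.969
C(4,3)·0.969^3·0.031^1 = 0.11282
C(4,4)·0.969^4·0.031^0 = 0.88165
Sum = 0.994

0.994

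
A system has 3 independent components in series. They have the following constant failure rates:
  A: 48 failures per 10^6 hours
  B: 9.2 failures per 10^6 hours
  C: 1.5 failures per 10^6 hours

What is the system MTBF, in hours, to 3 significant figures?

17000

Series of exponential components: λ_sys = Σ λ_i
λ_sys = 0.000048 + 0.0000092 + 0.0000015 = 5.8700e-05 /h
MTBF = 1 / λ_sys = 17000 h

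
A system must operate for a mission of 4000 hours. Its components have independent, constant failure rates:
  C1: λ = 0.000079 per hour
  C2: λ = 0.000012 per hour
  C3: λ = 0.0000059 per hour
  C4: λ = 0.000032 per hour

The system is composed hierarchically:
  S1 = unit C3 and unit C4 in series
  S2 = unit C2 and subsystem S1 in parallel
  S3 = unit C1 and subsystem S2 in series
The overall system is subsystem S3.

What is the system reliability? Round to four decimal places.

0.7243

R(C1) = exp(−0.000079 × 4000) = 0.729059
R(C2) = exp(−0.000012 × 4000) = 0.953134
R(C3) = exp(−0.0000059 × 4000) = 0.976676
R(C4) = exp(−0.000032 × 4000) = 0.879853
Series (C3 and C4): 0.976676 × 0.879853 = 0.859331
Parallel (C2 and [0.859331]): 1 − (1 − 0.953134)(1 − 0.859331) = 0.993407
Series (C1 and [0.993407]): 0.729059 × 0.993407 = 0.7243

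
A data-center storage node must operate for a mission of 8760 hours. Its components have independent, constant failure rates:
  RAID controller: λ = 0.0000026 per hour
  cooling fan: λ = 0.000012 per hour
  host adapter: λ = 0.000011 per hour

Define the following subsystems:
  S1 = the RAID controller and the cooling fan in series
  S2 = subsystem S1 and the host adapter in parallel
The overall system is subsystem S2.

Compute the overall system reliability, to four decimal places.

R(RAID controller) = exp(−0.0000026 × 8760) = 0.977481
R(cooling fan) = exp(−0.000012 × 8760) = 0.900216
R(host adapter) = exp(−0.000011 × 8760) = 0.908137
Series (RAID controller and cooling fan): 0.977481 × 0.900216 = 0.879944
Parallel ([0.879944] and host adapter): 1 − (1 − 0.879944)(1 − 0.908137) = 0.9890

0.9890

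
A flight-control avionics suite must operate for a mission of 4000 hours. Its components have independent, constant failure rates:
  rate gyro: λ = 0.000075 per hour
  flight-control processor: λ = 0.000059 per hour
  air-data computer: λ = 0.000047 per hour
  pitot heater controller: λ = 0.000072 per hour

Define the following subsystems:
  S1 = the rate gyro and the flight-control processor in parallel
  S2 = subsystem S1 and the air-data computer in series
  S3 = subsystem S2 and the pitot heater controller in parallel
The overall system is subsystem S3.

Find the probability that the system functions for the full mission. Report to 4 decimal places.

0.9458

R(rate gyro) = exp(−0.000075 × 4000) = 0.740818
R(flight-control processor) = exp(−0.000059 × 4000) = 0.789781
R(air-data computer) = exp(−0.000047 × 4000) = 0.828615
R(pitot heater controller) = exp(−0.000072 × 4000) = 0.749762
Parallel (rate gyro and flight-control processor): 1 − (1 − 0.740818)(1 − 0.789781) = 0.945515
Series ([0.945515] and air-data computer): 0.945515 × 0.828615 = 0.783468
Parallel ([0.783468] and pitot heater controller): 1 − (1 − 0.783468)(1 − 0.749762) = 0.9458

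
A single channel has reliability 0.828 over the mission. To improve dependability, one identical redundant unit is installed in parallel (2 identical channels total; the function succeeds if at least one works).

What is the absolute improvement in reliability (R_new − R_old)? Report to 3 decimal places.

R_before = 0.828
R_after = 1 − (1 − 0.828)^2 = 0.970
ΔR = 0.970 − 0.828 = 0.142

0.142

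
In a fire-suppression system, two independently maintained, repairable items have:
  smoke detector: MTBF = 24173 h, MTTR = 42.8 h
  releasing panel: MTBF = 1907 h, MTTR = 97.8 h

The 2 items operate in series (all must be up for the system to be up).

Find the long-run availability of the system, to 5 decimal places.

0.94954

A(smoke detector) = MTBF/(MTBF+MTTR) = 24173/(24173+42.8) = 0.998233
A(releasing panel) = MTBF/(MTBF+MTTR) = 1907/(1907+97.8) = 0.951217
Series availability: 0.998233 × 0.951217 = 0.94954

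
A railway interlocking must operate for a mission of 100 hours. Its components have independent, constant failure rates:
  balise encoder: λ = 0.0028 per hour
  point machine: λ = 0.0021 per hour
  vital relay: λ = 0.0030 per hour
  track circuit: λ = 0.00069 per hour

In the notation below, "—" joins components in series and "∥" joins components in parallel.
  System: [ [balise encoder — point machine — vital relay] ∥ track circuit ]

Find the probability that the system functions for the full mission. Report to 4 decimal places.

R(balise encoder) = exp(−0.0028 × 100) = 0.755784
R(point machine) = exp(−0.0021 × 100) = 0.810584
R(vital relay) = exp(−0.0030 × 100) = 0.740818
R(track circuit) = exp(−0.00069 × 100) = 0.933327
Series (balise encoder, point machine, and vital relay): 0.755784 × 0.810584 × 0.740818 = 0.453845
Parallel ([0.453845] and track circuit): 1 − (1 − 0.453845)(1 − 0.933327) = 0.9636

0.9636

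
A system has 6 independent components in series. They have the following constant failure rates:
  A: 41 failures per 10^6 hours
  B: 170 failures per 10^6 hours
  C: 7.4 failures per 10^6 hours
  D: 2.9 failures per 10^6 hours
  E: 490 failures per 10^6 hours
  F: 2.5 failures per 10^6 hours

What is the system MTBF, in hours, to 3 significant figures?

Series of exponential components: λ_sys = Σ λ_i
λ_sys = 0.000041 + 0.00017 + 0.0000074 + 0.0000029 + 0.00049 + 0.0000025 = 7.1380e-04 /h
MTBF = 1 / λ_sys = 1400 h

1400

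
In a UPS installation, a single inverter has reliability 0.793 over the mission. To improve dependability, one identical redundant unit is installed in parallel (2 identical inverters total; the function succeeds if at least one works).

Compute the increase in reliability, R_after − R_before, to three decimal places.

R_before = 0.793
R_after = 1 − (1 − 0.793)^2 = 0.957
ΔR = 0.957 − 0.793 = 0.164

0.164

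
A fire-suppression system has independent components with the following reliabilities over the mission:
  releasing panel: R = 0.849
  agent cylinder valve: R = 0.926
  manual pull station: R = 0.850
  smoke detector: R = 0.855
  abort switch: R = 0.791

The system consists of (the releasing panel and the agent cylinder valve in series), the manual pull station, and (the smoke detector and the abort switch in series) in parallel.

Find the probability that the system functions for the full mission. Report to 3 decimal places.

Series (releasing panel and agent cylinder valve): 0.84900 × 0.92600 = 0.78617
Series (smoke detector and abort switch): 0.85500 × 0.79100 = 0.67631
Parallel ([0.78617], manual pull station, and [0.67631]): 1 − (1 − 0.78617)(1 − 0.85000)(1 − 0.67631) = 0.990

0.990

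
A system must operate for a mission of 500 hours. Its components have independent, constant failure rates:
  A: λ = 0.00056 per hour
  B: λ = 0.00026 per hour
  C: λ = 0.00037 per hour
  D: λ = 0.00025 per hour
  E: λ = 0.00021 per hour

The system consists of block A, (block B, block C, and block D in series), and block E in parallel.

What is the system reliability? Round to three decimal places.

0.991

R(A) = exp(−0.00056 × 500) = 0.75578
R(B) = exp(−0.00026 × 500) = 0.87810
R(C) = exp(−0.00037 × 500) = 0.83110
R(D) = exp(−0.00025 × 500) = 0.88250
R(E) = exp(−0.00021 × 500) = 0.90032
Series (B, C, and D): 0.87810 × 0.83110 × 0.88250 = 0.64404
Parallel (A, [0.64404], and E): 1 − (1 − 0.75578)(1 − 0.64404)(1 − 0.90032) = 0.991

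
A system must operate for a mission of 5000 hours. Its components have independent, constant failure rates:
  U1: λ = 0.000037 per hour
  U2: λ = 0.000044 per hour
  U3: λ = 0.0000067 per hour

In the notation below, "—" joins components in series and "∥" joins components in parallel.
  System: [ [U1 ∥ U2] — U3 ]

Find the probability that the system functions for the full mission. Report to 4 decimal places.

R(U1) = exp(−0.000037 × 5000) = 0.831104
R(U2) = exp(−0.000044 × 5000) = 0.802519
R(U3) = exp(−0.0000067 × 5000) = 0.967055
Parallel (U1 and U2): 1 − (1 − 0.831104)(1 − 0.802519) = 0.966646
Series ([0.966646] and U3): 0.966646 × 0.967055 = 0.9348

0.9348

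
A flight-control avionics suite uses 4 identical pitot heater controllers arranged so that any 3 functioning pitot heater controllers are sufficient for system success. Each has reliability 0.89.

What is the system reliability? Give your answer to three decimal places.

R = Σ_{i=3}^{4} C(4,i) p^i (1−p)^{4−i} with p = 0.89
C(4,3)·0.89^3·0.11^1 = 0.31019
C(4,4)·0.89^4·0.11^0 = 0.62742
Sum = 0.938

0.938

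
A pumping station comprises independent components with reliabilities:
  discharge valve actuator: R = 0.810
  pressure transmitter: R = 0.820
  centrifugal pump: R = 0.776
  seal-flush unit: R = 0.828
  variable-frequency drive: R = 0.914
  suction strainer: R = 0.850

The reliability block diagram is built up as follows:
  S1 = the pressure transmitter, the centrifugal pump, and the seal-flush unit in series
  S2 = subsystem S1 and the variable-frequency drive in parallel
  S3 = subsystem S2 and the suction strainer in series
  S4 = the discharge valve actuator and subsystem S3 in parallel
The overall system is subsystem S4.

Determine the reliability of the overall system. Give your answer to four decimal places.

0.9649

Series (pressure transmitter, centrifugal pump, and seal-flush unit): 0.820000 × 0.776000 × 0.828000 = 0.526873
Parallel ([0.526873] and variable-frequency drive): 1 − (1 − 0.526873)(1 − 0.914000) = 0.959311
Series ([0.959311] and suction strainer): 0.959311 × 0.850000 = 0.815414
Parallel (discharge valve actuator and [0.815414]): 1 − (1 − 0.810000)(1 − 0.815414) = 0.9649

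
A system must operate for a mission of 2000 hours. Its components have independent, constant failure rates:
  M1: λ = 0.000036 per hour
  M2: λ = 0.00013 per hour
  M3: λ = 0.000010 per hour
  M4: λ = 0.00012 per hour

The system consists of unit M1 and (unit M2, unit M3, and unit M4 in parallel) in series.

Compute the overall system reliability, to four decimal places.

R(M1) = exp(−0.000036 × 2000) = 0.930531
R(M2) = exp(−0.00013 × 2000) = 0.771052
R(M3) = exp(−0.000010 × 2000) = 0.980199
R(M4) = exp(−0.00012 × 2000) = 0.786628
Parallel (M2, M3, and M4): 1 − (1 − 0.771052)(1 − 0.980199)(1 − 0.786628) = 0.999033
Series (M1 and [0.999033]): 0.930531 × 0.999033 = 0.9296

0.9296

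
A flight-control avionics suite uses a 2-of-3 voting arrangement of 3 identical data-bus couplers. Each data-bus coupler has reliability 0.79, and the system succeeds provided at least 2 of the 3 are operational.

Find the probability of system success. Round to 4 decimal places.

0.8862

R = Σ_{i=2}^{3} C(3,i) p^i (1−p)^{3−i} with p = 0.79
C(3,2)·0.79^2·0.21^1 = 0.393183
C(3,3)·0.79^3·0.21^0 = 0.493039
Sum = 0.8862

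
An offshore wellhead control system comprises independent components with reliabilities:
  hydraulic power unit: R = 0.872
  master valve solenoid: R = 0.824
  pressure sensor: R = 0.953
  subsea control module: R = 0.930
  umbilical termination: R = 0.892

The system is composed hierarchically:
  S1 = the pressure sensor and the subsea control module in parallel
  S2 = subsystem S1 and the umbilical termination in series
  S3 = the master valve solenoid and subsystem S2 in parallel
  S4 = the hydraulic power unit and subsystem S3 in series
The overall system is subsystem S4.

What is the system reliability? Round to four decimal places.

0.8550

Parallel (pressure sensor and subsea control module): 1 − (1 − 0.953000)(1 − 0.930000) = 0.996710
Series ([0.996710] and umbilical termination): 0.996710 × 0.892000 = 0.889065
Parallel (master valve solenoid and [0.889065]): 1 − (1 − 0.824000)(1 − 0.889065) = 0.980475
Series (hydraulic power unit and [0.980475]): 0.872000 × 0.980475 = 0.8550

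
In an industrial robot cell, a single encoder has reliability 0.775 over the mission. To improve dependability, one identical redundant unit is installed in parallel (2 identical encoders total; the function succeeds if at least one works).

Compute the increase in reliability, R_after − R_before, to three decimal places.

0.174

R_before = 0.775
R_after = 1 − (1 − 0.775)^2 = 0.949
ΔR = 0.949 − 0.775 = 0.174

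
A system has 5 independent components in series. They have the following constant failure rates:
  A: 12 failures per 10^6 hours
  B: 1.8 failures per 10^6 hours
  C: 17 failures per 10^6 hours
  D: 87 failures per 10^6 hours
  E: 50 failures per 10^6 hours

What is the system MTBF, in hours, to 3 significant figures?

5960

Series of exponential components: λ_sys = Σ λ_i
λ_sys = 0.000012 + 0.0000018 + 0.000017 + 0.000087 + 0.000050 = 1.6780e-04 /h
MTBF = 1 / λ_sys = 5960 h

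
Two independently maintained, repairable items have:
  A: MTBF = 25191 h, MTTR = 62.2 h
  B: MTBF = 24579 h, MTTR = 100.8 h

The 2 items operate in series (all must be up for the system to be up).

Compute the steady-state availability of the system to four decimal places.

0.9935

A(A) = MTBF/(MTBF+MTTR) = 25191/(25191+62.2) = 0.997537
A(B) = MTBF/(MTBF+MTTR) = 24579/(24579+100.8) = 0.995916
Series availability: 0.997537 × 0.995916 = 0.9935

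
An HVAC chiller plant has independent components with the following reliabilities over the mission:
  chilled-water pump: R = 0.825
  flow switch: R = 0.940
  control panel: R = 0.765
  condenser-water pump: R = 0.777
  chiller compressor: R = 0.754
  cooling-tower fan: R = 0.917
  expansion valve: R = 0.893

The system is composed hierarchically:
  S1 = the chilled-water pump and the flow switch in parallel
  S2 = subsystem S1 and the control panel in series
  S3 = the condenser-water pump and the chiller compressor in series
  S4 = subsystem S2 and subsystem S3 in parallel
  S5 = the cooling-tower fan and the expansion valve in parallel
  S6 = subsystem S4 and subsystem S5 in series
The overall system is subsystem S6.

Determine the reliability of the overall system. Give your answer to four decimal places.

Parallel (chilled-water pump and flow switch): 1 − (1 − 0.825000)(1 − 0.940000) = 0.989500
Series ([0.989500] and control panel): 0.989500 × 0.765000 = 0.756968
Series (condenser-water pump and chiller compressor): 0.777000 × 0.754000 = 0.585858
Parallel ([0.756968] and [0.585858]): 1 − (1 − 0.756968)(1 − 0.585858) = 0.899350
Parallel (cooling-tower fan and expansion valve): 1 − (1 − 0.917000)(1 − 0.893000) = 0.991119
Series ([0.899350] and [0.991119]): 0.899350 × 0.991119 = 0.8914

0.8914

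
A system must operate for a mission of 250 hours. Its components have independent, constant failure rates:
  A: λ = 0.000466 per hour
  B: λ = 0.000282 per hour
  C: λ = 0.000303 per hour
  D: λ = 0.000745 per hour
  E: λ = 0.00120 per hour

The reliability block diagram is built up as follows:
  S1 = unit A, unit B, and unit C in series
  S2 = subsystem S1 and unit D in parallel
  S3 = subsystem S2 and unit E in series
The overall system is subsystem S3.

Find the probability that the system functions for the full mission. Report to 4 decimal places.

0.7117

R(A) = exp(−0.000466 × 250) = 0.890030
R(B) = exp(−0.000282 × 250) = 0.931928
R(C) = exp(−0.000303 × 250) = 0.927048
R(D) = exp(−0.000745 × 250) = 0.830066
R(E) = exp(−0.00120 × 250) = 0.740818
Series (A, B, and C): 0.890030 × 0.931928 × 0.927048 = 0.768934
Parallel ([0.768934] and D): 1 − (1 − 0.768934)(1 − 0.830066) = 0.960734
Series ([0.960734] and E): 0.960734 × 0.740818 = 0.7117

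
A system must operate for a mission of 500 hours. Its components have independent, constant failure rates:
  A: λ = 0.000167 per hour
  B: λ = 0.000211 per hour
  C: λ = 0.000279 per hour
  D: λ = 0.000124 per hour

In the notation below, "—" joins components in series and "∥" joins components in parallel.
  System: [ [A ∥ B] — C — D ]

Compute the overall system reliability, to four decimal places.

R(A) = exp(−0.000167 × 500) = 0.919891
R(B) = exp(−0.000211 × 500) = 0.899874
R(C) = exp(−0.000279 × 500) = 0.869793
R(D) = exp(−0.000124 × 500) = 0.939883
Parallel (A and B): 1 − (1 − 0.919891)(1 − 0.899874) = 0.991979
Series ([0.991979], C, and D): 0.991979 × 0.869793 × 0.939883 = 0.8109

0.8109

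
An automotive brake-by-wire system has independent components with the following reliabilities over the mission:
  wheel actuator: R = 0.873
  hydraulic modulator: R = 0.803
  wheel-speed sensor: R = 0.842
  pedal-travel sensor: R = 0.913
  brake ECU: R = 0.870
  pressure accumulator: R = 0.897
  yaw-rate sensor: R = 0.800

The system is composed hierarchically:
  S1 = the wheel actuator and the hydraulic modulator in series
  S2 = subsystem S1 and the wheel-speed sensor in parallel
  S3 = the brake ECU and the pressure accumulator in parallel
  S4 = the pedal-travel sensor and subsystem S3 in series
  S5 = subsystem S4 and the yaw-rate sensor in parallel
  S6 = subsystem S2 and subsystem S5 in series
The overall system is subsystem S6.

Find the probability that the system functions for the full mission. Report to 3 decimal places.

0.934

Series (wheel actuator and hydraulic modulator): 0.87300 × 0.80300 = 0.70102
Parallel ([0.70102] and wheel-speed sensor): 1 − (1 − 0.70102)(1 − 0.84200) = 0.95276
Parallel (brake ECU and pressure accumulator): 1 − (1 − 0.87000)(1 − 0.89700) = 0.98661
Series (pedal-travel sensor and [0.98661]): 0.91300 × 0.98661 = 0.90077
Parallel ([0.90077] and yaw-rate sensor): 1 − (1 − 0.90077)(1 − 0.80000) = 0.98015
Series ([0.95276] and [0.98015]): 0.95276 × 0.98015 = 0.934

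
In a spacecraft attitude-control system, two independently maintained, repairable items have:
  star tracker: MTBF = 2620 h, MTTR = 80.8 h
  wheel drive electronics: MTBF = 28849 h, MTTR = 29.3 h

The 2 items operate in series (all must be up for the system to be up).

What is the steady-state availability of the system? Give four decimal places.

0.9691

A(star tracker) = MTBF/(MTBF+MTTR) = 2620/(2620+80.8) = 0.970083
A(wheel drive electronics) = MTBF/(MTBF+MTTR) = 28849/(28849+29.3) = 0.998985
Series availability: 0.970083 × 0.998985 = 0.9691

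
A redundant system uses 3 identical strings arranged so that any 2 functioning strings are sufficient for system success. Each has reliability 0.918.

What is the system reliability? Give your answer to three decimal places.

R = Σ_{i=2}^{3} C(3,i) p^i (1−p)^{3−i} with p = 0.918
C(3,2)·0.918^2·0.082^1 = 0.20731
C(3,3)·0.918^3·0.082^0 = 0.77362
Sum = 0.981

0.981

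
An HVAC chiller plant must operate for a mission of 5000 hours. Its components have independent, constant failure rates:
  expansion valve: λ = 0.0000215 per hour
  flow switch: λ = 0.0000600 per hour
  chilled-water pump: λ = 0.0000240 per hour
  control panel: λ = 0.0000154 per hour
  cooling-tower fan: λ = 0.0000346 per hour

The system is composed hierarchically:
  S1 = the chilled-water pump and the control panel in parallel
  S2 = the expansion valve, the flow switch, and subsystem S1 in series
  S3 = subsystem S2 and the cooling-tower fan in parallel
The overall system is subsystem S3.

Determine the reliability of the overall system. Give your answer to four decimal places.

0.9459

R(expansion valve) = exp(−0.0000215 × 5000) = 0.898077
R(flow switch) = exp(−0.0000600 × 5000) = 0.740818
R(chilled-water pump) = exp(−0.0000240 × 5000) = 0.886920
R(control panel) = exp(−0.0000154 × 5000) = 0.925890
R(cooling-tower fan) = exp(−0.0000346 × 5000) = 0.841138
Parallel (chilled-water pump and control panel): 1 − (1 − 0.886920)(1 − 0.925890) = 0.991620
Series (expansion valve, flow switch, and [0.991620]): 0.898077 × 0.740818 × 0.991620 = 0.659736
Parallel ([0.659736] and cooling-tower fan): 1 − (1 − 0.659736)(1 − 0.841138) = 0.9459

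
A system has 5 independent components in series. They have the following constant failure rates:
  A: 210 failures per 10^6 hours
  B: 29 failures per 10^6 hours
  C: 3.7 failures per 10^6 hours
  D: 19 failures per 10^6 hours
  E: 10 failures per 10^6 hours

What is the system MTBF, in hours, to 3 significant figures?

3680

Series of exponential components: λ_sys = Σ λ_i
λ_sys = 0.00021 + 0.000029 + 0.0000037 + 0.000019 + 0.000010 = 2.7170e-04 /h
MTBF = 1 / λ_sys = 3680 h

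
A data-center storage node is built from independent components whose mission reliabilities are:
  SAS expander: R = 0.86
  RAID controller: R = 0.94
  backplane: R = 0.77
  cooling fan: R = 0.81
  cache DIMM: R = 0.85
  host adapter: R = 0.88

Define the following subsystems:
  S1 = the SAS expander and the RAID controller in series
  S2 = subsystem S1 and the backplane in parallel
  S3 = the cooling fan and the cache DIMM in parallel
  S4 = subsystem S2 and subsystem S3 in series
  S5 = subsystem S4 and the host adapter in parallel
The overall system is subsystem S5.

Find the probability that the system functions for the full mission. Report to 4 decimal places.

Series (SAS expander and RAID controller): 0.860000 × 0.940000 = 0.808400
Parallel ([0.808400] and backplane): 1 − (1 − 0.808400)(1 − 0.770000) = 0.955932
Parallel (cooling fan and cache DIMM): 1 − (1 − 0.810000)(1 − 0.850000) = 0.971500
Series ([0.955932] and [0.971500]): 0.955932 × 0.971500 = 0.928688
Parallel ([0.928688] and host adapter): 1 − (1 − 0.928688)(1 − 0.880000) = 0.9914

0.9914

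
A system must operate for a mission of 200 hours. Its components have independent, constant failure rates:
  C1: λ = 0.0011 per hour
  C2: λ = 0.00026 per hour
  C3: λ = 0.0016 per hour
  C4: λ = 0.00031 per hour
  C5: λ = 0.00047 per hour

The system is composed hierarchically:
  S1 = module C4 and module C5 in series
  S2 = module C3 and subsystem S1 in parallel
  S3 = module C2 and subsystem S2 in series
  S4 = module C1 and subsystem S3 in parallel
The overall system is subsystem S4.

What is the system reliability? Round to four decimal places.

R(C1) = exp(−0.0011 × 200) = 0.802519
R(C2) = exp(−0.00026 × 200) = 0.949329
R(C3) = exp(−0.0016 × 200) = 0.726149
R(C4) = exp(−0.00031 × 200) = 0.939883
R(C5) = exp(−0.00047 × 200) = 0.910283
Series (C4 and C5): 0.939883 × 0.910283 = 0.855560
Parallel (C3 and [0.855560]): 1 − (1 − 0.726149)(1 − 0.855560) = 0.960445
Series (C2 and [0.960445]): 0.949329 × 0.960445 = 0.911778
Parallel (C1 and [0.911778]): 1 − (1 − 0.802519)(1 − 0.911778) = 0.9826

0.9826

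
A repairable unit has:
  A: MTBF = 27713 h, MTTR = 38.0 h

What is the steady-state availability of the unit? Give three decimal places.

A(A) = MTBF/(MTBF+MTTR) = 27713/(27713+38.0) = 0.999

0.999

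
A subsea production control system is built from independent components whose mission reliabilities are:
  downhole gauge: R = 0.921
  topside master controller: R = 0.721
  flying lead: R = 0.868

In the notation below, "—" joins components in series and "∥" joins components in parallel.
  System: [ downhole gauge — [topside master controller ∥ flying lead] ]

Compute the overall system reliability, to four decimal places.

0.8871

Parallel (topside master controller and flying lead): 1 − (1 − 0.721000)(1 − 0.868000) = 0.963172
Series (downhole gauge and [0.963172]): 0.921000 × 0.963172 = 0.8871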